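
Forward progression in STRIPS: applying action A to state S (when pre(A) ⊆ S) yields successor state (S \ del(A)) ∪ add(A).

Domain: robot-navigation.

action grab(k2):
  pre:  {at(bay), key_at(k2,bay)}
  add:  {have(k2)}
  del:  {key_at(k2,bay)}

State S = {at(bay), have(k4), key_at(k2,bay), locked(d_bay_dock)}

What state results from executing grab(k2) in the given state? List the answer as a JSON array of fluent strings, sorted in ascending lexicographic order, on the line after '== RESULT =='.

Compute (S \ del) ∪ add:
  pre ⊆ S: {at(bay), key_at(k2,bay)} ⊆ S  — applicable
  S \ del = {at(bay), have(k4), locked(d_bay_dock)}
  ∪ add   = {at(bay), have(k2), have(k4), locked(d_bay_dock)}

== RESULT ==
["at(bay)", "have(k2)", "have(k4)", "locked(d_bay_dock)"]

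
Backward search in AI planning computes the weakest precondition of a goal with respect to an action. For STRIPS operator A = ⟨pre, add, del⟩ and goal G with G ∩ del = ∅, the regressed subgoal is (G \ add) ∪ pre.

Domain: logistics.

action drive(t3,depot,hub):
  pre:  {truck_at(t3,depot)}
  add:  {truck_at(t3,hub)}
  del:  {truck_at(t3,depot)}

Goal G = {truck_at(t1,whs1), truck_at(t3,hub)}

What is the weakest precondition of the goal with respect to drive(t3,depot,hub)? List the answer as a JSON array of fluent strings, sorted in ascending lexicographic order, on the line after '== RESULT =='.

Compute (G \ add) ∪ pre:
  G ∩ del = {}  (empty — regression defined)
  G \ add = {truck_at(t1,whs1), truck_at(t3,hub)} \ {truck_at(t3,hub)} = {truck_at(t1,whs1)}
  ∪ pre   = {truck_at(t1,whs1)} ∪ {truck_at(t3,depot)}
          = {truck_at(t1,whs1), truck_at(t3,depot)}

== RESULT ==
["truck_at(t1,whs1)", "truck_at(t3,depot)"]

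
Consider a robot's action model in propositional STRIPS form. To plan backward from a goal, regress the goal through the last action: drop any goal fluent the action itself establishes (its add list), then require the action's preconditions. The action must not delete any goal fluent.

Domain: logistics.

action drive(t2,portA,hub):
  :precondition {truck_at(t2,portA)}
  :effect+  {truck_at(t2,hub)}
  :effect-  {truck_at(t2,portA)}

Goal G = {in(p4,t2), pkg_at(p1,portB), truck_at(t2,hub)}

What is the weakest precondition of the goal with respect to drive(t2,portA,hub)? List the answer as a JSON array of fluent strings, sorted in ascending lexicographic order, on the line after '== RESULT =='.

Regress:
  G ∩ del = {}  (empty — regression defined)
  G \ add = {in(p4,t2), pkg_at(p1,portB), truck_at(t2,hub)} \ {truck_at(t2,hub)} = {in(p4,t2), pkg_at(p1,portB)}
  ∪ pre   = {in(p4,t2), pkg_at(p1,portB)} ∪ {truck_at(t2,portA)}
          = {in(p4,t2), pkg_at(p1,portB), truck_at(t2,portA)}

== RESULT ==
["in(p4,t2)", "pkg_at(p1,portB)", "truck_at(t2,portA)"]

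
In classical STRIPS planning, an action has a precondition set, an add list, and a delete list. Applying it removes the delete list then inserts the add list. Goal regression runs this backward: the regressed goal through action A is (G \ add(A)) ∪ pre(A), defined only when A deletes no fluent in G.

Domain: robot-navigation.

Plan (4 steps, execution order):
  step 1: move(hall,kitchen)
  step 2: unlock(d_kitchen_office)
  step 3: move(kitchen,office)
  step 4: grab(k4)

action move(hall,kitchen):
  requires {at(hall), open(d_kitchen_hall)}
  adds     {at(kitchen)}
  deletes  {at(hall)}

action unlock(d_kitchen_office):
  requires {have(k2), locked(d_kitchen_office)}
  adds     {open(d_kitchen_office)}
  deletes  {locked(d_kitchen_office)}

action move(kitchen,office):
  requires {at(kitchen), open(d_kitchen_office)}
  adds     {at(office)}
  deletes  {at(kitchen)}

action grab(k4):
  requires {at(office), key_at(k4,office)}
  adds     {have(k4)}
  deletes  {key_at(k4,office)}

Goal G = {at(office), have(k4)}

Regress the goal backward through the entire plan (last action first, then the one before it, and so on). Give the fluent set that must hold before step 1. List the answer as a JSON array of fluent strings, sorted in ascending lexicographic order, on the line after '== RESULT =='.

Work backward from the goal:
  through step 4 (grab(k4)): drop {have(k4)}, keep {at(office)}, require {at(office), key_at(k4,office)}
    → {at(office), key_at(k4,office)}
  through step 3 (move(kitchen,office)): drop {at(office)}, keep {key_at(k4,office)}, require {at(kitchen), open(d_kitchen_office)}
    → {at(kitchen), key_at(k4,office), open(d_kitchen_office)}
  through step 2 (unlock(d_kitchen_office)): drop {open(d_kitchen_office)}, keep {at(kitchen), key_at(k4,office)}, require {have(k2), locked(d_kitchen_office)}
    → {at(kitchen), have(k2), key_at(k4,office), locked(d_kitchen_office)}
  through step 1 (move(hall,kitchen)): drop {at(kitchen)}, keep {have(k2), key_at(k4,office), locked(d_kitchen_office)}, require {at(hall), open(d_kitchen_hall)}
    → {at(hall), have(k2), key_at(k4,office), locked(d_kitchen_office), open(d_kitchen_hall)}

== RESULT ==
["at(hall)", "have(k2)", "key_at(k4,office)", "locked(d_kitchen_office)", "open(d_kitchen_hall)"]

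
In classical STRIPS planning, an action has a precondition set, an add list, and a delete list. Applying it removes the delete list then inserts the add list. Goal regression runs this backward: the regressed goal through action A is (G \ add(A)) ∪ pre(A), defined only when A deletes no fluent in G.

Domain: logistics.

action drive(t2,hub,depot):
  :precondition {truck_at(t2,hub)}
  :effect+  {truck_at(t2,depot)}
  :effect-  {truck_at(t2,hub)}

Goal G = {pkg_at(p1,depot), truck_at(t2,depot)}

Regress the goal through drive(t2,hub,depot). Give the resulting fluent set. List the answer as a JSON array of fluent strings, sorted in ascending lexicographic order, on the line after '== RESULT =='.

Regress:
  G ∩ del = {}  (empty — regression defined)
  G \ add = {pkg_at(p1,depot), truck_at(t2,depot)} \ {truck_at(t2,depot)} = {pkg_at(p1,depot)}
  ∪ pre   = {pkg_at(p1,depot)} ∪ {truck_at(t2,hub)}
          = {pkg_at(p1,depot), truck_at(t2,hub)}

== RESULT ==
["pkg_at(p1,depot)", "truck_at(t2,hub)"]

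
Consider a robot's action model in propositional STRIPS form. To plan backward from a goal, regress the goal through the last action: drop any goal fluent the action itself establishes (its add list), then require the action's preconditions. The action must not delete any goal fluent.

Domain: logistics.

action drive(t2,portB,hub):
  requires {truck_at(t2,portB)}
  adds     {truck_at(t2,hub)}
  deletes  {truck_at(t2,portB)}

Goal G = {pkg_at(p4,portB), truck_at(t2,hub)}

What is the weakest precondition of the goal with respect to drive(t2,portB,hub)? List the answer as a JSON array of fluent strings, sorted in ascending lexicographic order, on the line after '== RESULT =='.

Compute (G \ add) ∪ pre:
  G ∩ del = {}  (empty — regression defined)
  G \ add = {pkg_at(p4,portB), truck_at(t2,hub)} \ {truck_at(t2,hub)} = {pkg_at(p4,portB)}
  ∪ pre   = {pkg_at(p4,portB)} ∪ {truck_at(t2,portB)}
          = {pkg_at(p4,portB), truck_at(t2,portB)}

== RESULT ==
["pkg_at(p4,portB)", "truck_at(t2,portB)"]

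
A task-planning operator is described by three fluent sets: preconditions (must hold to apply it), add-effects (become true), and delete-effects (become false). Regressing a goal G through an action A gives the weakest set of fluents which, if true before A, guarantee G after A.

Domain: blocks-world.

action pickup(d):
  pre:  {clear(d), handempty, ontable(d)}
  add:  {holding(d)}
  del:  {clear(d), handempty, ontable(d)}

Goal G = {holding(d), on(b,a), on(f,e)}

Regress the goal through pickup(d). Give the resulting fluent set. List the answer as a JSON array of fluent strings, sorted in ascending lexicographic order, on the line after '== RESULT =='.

Compute (G \ add) ∪ pre:
  G ∩ del = {}  (empty — regression defined)
  G \ add = {holding(d), on(b,a), on(f,e)} \ {holding(d)} = {on(b,a), on(f,e)}
  ∪ pre   = {on(b,a), on(f,e)} ∪ {clear(d), handempty, ontable(d)}
          = {clear(d), handempty, on(b,a), on(f,e), ontable(d)}

== RESULT ==
["clear(d)", "handempty", "on(b,a)", "on(f,e)", "ontable(d)"]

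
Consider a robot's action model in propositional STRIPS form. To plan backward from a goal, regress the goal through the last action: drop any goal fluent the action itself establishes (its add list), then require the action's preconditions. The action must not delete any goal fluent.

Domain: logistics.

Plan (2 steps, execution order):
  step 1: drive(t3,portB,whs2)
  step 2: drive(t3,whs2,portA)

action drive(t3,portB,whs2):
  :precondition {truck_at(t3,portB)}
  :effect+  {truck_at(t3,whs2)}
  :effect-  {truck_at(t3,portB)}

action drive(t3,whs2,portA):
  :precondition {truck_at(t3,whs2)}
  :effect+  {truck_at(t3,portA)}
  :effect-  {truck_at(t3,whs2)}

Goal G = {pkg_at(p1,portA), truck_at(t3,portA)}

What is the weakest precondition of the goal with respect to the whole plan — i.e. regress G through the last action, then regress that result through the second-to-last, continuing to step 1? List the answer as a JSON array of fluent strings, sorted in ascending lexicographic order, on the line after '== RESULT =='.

Work backward from the goal:
  through step 2 (drive(t3,whs2,portA)): drop {truck_at(t3,portA)}, keep {pkg_at(p1,portA)}, require {truck_at(t3,whs2)}
    → {pkg_at(p1,portA), truck_at(t3,whs2)}
  through step 1 (drive(t3,portB,whs2)): drop {truck_at(t3,whs2)}, keep {pkg_at(p1,portA)}, require {truck_at(t3,portB)}
    → {pkg_at(p1,portA), truck_at(t3,portB)}

== RESULT ==
["pkg_at(p1,portA)", "truck_at(t3,portB)"]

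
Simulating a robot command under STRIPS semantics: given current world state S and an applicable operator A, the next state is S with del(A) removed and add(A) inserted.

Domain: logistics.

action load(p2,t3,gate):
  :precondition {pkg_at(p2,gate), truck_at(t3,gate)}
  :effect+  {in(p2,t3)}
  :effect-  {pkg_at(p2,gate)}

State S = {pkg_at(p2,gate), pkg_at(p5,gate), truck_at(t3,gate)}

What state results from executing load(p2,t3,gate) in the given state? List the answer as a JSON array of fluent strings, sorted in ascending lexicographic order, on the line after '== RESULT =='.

Progress:
  pre ⊆ S: {pkg_at(p2,gate), truck_at(t3,gate)} ⊆ S  — applicable
  S \ del = {pkg_at(p5,gate), truck_at(t3,gate)}
  ∪ add   = {in(p2,t3), pkg_at(p5,gate), truck_at(t3,gate)}

== RESULT ==
["in(p2,t3)", "pkg_at(p5,gate)", "truck_at(t3,gate)"]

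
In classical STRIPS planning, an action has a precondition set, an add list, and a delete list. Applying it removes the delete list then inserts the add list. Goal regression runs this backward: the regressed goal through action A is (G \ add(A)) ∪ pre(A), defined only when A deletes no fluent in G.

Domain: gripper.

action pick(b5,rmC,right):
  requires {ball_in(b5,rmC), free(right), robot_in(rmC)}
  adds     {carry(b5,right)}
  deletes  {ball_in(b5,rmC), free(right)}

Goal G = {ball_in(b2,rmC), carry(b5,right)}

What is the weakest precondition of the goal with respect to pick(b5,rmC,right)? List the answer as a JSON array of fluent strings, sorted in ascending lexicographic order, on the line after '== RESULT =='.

Compute (G \ add) ∪ pre:
  G ∩ del = {}  (empty — regression defined)
  G \ add = {ball_in(b2,rmC), carry(b5,right)} \ {carry(b5,right)} = {ball_in(b2,rmC)}
  ∪ pre   = {ball_in(b2,rmC)} ∪ {ball_in(b5,rmC), free(right), robot_in(rmC)}
          = {ball_in(b2,rmC), ball_in(b5,rmC), free(right), robot_in(rmC)}

== RESULT ==
["ball_in(b2,rmC)", "ball_in(b5,rmC)", "free(right)", "robot_in(rmC)"]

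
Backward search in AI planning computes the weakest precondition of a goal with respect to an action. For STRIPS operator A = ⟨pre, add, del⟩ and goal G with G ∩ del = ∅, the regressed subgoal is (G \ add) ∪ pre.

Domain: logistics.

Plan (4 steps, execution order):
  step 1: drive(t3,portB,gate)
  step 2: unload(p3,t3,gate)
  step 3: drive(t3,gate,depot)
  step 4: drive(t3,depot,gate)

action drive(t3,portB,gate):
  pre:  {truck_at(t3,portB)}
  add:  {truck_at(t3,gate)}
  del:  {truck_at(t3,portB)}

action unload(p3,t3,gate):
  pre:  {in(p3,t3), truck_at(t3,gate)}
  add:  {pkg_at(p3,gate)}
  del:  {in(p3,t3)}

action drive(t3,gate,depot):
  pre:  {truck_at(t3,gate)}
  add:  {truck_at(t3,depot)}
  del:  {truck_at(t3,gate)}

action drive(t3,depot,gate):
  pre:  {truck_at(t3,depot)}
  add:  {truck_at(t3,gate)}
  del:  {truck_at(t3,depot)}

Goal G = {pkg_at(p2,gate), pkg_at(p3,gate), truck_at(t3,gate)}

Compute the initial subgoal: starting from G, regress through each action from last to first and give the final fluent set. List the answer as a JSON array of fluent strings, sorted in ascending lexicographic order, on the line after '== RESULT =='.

Work backward from the goal:
  through step 4 (drive(t3,depot,gate)): drop {truck_at(t3,gate)}, keep {pkg_at(p2,gate), pkg_at(p3,gate)}, require {truck_at(t3,depot)}
    → {pkg_at(p2,gate), pkg_at(p3,gate), truck_at(t3,depot)}
  through step 3 (drive(t3,gate,depot)): drop {truck_at(t3,depot)}, keep {pkg_at(p2,gate), pkg_at(p3,gate)}, require {truck_at(t3,gate)}
    → {pkg_at(p2,gate), pkg_at(p3,gate), truck_at(t3,gate)}
  through step 2 (unload(p3,t3,gate)): drop {pkg_at(p3,gate)}, keep {pkg_at(p2,gate), truck_at(t3,gate)}, require {in(p3,t3), truck_at(t3,gate)}
    → {in(p3,t3), pkg_at(p2,gate), truck_at(t3,gate)}
  through step 1 (drive(t3,portB,gate)): drop {truck_at(t3,gate)}, keep {in(p3,t3), pkg_at(p2,gate)}, require {truck_at(t3,portB)}
    → {in(p3,t3), pkg_at(p2,gate), truck_at(t3,portB)}

== RESULT ==
["in(p3,t3)", "pkg_at(p2,gate)", "truck_at(t3,portB)"]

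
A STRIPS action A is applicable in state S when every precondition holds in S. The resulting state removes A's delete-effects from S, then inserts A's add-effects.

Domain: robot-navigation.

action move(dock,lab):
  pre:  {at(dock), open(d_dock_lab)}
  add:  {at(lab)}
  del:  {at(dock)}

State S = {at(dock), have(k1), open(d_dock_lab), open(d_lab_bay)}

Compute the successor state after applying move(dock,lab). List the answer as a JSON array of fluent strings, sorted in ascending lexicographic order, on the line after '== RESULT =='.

Progress:
  pre ⊆ S: {at(dock), open(d_dock_lab)} ⊆ S  — applicable
  S \ del = {have(k1), open(d_dock_lab), open(d_lab_bay)}
  ∪ add   = {at(lab), have(k1), open(d_dock_lab), open(d_lab_bay)}

== RESULT ==
["at(lab)", "have(k1)", "open(d_dock_lab)", "open(d_lab_bay)"]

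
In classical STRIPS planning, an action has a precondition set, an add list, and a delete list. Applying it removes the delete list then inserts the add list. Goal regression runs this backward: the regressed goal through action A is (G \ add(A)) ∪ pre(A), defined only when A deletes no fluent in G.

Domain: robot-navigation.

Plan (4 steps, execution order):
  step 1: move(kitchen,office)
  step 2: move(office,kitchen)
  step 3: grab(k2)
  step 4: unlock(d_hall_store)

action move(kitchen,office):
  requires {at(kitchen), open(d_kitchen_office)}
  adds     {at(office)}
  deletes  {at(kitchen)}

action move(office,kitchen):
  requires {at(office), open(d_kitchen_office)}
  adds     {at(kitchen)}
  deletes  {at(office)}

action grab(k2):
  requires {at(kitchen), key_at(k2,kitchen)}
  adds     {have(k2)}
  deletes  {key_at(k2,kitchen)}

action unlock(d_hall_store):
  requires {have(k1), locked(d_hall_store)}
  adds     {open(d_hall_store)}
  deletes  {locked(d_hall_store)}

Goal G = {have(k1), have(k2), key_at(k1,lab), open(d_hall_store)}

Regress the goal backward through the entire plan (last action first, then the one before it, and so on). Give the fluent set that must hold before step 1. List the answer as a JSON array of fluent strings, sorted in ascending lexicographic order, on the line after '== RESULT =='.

Regress step by step:
  through step 4 (unlock(d_hall_store)): drop {open(d_hall_store)}, keep {have(k1), have(k2), key_at(k1,lab)}, require {have(k1), locked(d_hall_store)}
    → {have(k1), have(k2), key_at(k1,lab), locked(d_hall_store)}
  through step 3 (grab(k2)): drop {have(k2)}, keep {have(k1), key_at(k1,lab), locked(d_hall_store)}, require {at(kitchen), key_at(k2,kitchen)}
    → {at(kitchen), have(k1), key_at(k1,lab), key_at(k2,kitchen), locked(d_hall_store)}
  through step 2 (move(office,kitchen)): drop {at(kitchen)}, keep {have(k1), key_at(k1,lab), key_at(k2,kitchen), locked(d_hall_store)}, require {at(office), open(d_kitchen_office)}
    → {at(office), have(k1), key_at(k1,lab), key_at(k2,kitchen), locked(d_hall_store), open(d_kitchen_office)}
  through step 1 (move(kitchen,office)): drop {at(office)}, keep {have(k1), key_at(k1,lab), key_at(k2,kitchen), locked(d_hall_store), open(d_kitchen_office)}, require {at(kitchen), open(d_kitchen_office)}
    → {at(kitchen), have(k1), key_at(k1,lab), key_at(k2,kitchen), locked(d_hall_store), open(d_kitchen_office)}

== RESULT ==
["at(kitchen)", "have(k1)", "key_at(k1,lab)", "key_at(k2,kitchen)", "locked(d_hall_store)", "open(d_kitchen_office)"]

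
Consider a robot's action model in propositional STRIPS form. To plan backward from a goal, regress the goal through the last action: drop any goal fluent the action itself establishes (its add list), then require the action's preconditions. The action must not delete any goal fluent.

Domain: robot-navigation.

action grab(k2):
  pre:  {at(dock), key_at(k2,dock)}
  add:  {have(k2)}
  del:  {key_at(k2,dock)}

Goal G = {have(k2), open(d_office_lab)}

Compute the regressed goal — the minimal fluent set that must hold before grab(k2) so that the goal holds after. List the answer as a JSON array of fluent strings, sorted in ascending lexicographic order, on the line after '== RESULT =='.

Regress:
  G ∩ del = {}  (empty — regression defined)
  G \ add = {have(k2), open(d_office_lab)} \ {have(k2)} = {open(d_office_lab)}
  ∪ pre   = {open(d_office_lab)} ∪ {at(dock), key_at(k2,dock)}
          = {at(dock), key_at(k2,dock), open(d_office_lab)}

== RESULT ==
["at(dock)", "key_at(k2,dock)", "open(d_office_lab)"]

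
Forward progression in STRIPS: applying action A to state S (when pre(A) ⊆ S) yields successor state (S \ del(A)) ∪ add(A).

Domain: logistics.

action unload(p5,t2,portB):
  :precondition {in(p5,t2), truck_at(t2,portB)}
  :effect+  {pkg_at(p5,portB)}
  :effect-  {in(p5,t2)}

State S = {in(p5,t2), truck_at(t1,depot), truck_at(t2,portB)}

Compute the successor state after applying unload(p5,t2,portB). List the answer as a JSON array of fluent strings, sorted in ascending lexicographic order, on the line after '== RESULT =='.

Progress:
  pre ⊆ S: {in(p5,t2), truck_at(t2,portB)} ⊆ S  — applicable
  S \ del = {truck_at(t1,depot), truck_at(t2,portB)}
  ∪ add   = {pkg_at(p5,portB), truck_at(t1,depot), truck_at(t2,portB)}

== RESULT ==
["pkg_at(p5,portB)", "truck_at(t1,depot)", "truck_at(t2,portB)"]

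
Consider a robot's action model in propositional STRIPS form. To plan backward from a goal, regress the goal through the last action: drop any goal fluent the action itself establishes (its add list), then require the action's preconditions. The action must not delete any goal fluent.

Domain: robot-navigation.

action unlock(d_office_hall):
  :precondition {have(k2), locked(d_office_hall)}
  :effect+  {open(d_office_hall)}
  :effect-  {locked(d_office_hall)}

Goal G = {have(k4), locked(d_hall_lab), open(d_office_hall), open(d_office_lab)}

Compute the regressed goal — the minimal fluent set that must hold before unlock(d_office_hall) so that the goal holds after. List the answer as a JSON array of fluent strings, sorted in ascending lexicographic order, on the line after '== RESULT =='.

Regress:
  G ∩ del = {}  (empty — regression defined)
  G \ add = {have(k4), locked(d_hall_lab), open(d_office_hall), open(d_office_lab)} \ {open(d_office_hall)} = {have(k4), locked(d_hall_lab), open(d_office_lab)}
  ∪ pre   = {have(k4), locked(d_hall_lab), open(d_office_lab)} ∪ {have(k2), locked(d_office_hall)}
          = {have(k2), have(k4), locked(d_hall_lab), locked(d_office_hall), open(d_office_lab)}

== RESULT ==
["have(k2)", "have(k4)", "locked(d_hall_lab)", "locked(d_office_hall)", "open(d_office_lab)"]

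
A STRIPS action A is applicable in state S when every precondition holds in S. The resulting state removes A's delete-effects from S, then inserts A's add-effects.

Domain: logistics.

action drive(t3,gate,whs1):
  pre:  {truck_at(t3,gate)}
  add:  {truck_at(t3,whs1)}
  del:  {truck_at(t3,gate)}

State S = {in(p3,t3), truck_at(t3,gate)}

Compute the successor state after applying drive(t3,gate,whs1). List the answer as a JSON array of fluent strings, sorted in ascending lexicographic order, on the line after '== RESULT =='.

Compute (S \ del) ∪ add:
  pre ⊆ S: {truck_at(t3,gate)} ⊆ S  — applicable
  S \ del = {in(p3,t3)}
  ∪ add   = {in(p3,t3), truck_at(t3,whs1)}

== RESULT ==
["in(p3,t3)", "truck_at(t3,whs1)"]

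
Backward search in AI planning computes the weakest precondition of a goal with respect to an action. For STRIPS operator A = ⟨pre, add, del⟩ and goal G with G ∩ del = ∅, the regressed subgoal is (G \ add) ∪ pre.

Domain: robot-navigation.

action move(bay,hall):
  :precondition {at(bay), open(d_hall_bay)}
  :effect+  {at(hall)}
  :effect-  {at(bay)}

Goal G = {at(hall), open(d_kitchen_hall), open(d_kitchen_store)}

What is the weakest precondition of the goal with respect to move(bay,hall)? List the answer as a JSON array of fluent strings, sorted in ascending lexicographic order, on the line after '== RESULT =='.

Regress:
  G ∩ del = {}  (empty — regression defined)
  G \ add = {at(hall), open(d_kitchen_hall), open(d_kitchen_store)} \ {at(hall)} = {open(d_kitchen_hall), open(d_kitchen_store)}
  ∪ pre   = {open(d_kitchen_hall), open(d_kitchen_store)} ∪ {at(bay), open(d_hall_bay)}
          = {at(bay), open(d_hall_bay), open(d_kitchen_hall), open(d_kitchen_store)}

== RESULT ==
["at(bay)", "open(d_hall_bay)", "open(d_kitchen_hall)", "open(d_kitchen_store)"]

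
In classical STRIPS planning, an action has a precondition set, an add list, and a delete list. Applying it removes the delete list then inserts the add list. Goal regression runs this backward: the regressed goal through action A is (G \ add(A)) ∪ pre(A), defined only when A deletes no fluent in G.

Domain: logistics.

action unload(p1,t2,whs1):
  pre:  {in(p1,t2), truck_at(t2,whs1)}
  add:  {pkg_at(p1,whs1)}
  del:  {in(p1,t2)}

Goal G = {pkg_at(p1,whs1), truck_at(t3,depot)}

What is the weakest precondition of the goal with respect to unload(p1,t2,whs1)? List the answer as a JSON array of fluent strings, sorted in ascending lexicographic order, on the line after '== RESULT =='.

Regress:
  G ∩ del = {}  (empty — regression defined)
  G \ add = {pkg_at(p1,whs1), truck_at(t3,depot)} \ {pkg_at(p1,whs1)} = {truck_at(t3,depot)}
  ∪ pre   = {truck_at(t3,depot)} ∪ {in(p1,t2), truck_at(t2,whs1)}
          = {in(p1,t2), truck_at(t2,whs1), truck_at(t3,depot)}

== RESULT ==
["in(p1,t2)", "truck_at(t2,whs1)", "truck_at(t3,depot)"]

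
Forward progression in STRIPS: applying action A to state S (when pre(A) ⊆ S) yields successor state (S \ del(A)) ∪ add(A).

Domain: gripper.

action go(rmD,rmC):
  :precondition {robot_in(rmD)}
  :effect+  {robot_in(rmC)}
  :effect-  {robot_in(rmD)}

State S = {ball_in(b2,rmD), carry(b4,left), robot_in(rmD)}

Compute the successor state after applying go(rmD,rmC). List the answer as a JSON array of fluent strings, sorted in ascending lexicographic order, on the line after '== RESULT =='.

Compute (S \ del) ∪ add:
  pre ⊆ S: {robot_in(rmD)} ⊆ S  — applicable
  S \ del = {ball_in(b2,rmD), carry(b4,left)}
  ∪ add   = {ball_in(b2,rmD), carry(b4,left), robot_in(rmC)}

== RESULT ==
["ball_in(b2,rmD)", "carry(b4,left)", "robot_in(rmC)"]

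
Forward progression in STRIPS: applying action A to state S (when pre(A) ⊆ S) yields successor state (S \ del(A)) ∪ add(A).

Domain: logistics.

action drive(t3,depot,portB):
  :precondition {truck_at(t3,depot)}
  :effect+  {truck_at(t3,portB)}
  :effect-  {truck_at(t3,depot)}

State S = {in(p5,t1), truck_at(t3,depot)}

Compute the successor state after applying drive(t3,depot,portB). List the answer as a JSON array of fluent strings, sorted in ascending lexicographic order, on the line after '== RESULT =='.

Compute (S \ del) ∪ add:
  pre ⊆ S: {truck_at(t3,depot)} ⊆ S  — applicable
  S \ del = {in(p5,t1)}
  ∪ add   = {in(p5,t1), truck_at(t3,portB)}

== RESULT ==
["in(p5,t1)", "truck_at(t3,portB)"]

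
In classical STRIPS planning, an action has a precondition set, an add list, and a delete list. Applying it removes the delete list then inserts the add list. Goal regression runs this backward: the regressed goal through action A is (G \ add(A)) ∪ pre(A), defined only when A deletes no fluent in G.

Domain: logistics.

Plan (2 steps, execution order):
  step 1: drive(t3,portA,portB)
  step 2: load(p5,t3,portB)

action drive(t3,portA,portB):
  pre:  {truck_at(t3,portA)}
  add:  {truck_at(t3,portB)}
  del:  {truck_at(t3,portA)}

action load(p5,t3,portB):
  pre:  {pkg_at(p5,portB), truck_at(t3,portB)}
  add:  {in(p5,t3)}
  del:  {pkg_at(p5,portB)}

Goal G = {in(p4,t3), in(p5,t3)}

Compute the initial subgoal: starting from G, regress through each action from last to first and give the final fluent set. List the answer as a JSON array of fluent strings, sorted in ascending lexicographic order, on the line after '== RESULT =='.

Work backward from the goal:
  through step 2 (load(p5,t3,portB)): drop {in(p5,t3)}, keep {in(p4,t3)}, require {pkg_at(p5,portB), truck_at(t3,portB)}
    → {in(p4,t3), pkg_at(p5,portB), truck_at(t3,portB)}
  through step 1 (drive(t3,portA,portB)): drop {truck_at(t3,portB)}, keep {in(p4,t3), pkg_at(p5,portB)}, require {truck_at(t3,portA)}
    → {in(p4,t3), pkg_at(p5,portB), truck_at(t3,portA)}

== RESULT ==
["in(p4,t3)", "pkg_at(p5,portB)", "truck_at(t3,portA)"]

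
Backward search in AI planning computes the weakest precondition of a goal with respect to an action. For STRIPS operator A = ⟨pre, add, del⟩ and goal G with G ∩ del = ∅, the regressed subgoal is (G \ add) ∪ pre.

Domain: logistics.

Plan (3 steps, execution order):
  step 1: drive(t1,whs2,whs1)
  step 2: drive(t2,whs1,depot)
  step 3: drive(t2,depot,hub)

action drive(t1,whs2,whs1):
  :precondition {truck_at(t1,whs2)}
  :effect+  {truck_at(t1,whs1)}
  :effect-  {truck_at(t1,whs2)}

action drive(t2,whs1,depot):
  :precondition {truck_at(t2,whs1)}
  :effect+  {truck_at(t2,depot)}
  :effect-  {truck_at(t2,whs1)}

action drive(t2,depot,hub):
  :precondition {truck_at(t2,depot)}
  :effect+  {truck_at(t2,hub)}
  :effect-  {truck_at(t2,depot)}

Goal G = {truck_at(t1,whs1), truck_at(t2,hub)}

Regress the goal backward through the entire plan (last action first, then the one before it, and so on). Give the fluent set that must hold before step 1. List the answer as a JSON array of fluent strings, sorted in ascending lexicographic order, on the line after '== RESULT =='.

Regress step by step:
  through step 3 (drive(t2,depot,hub)): drop {truck_at(t2,hub)}, keep {truck_at(t1,whs1)}, require {truck_at(t2,depot)}
    → {truck_at(t1,whs1), truck_at(t2,depot)}
  through step 2 (drive(t2,whs1,depot)): drop {truck_at(t2,depot)}, keep {truck_at(t1,whs1)}, require {truck_at(t2,whs1)}
    → {truck_at(t1,whs1), truck_at(t2,whs1)}
  through step 1 (drive(t1,whs2,whs1)): drop {truck_at(t1,whs1)}, keep {truck_at(t2,whs1)}, require {truck_at(t1,whs2)}
    → {truck_at(t1,whs2), truck_at(t2,whs1)}

== RESULT ==
["truck_at(t1,whs2)", "truck_at(t2,whs1)"]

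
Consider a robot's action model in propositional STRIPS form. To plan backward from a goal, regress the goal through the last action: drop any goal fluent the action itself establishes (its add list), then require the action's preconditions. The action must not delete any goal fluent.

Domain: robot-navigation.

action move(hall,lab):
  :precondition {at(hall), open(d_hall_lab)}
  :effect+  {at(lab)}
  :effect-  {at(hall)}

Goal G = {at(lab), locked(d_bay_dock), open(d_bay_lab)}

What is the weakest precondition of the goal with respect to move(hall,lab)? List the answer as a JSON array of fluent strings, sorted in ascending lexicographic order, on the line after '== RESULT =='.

Regress:
  G ∩ del = {}  (empty — regression defined)
  G \ add = {at(lab), locked(d_bay_dock), open(d_bay_lab)} \ {at(lab)} = {locked(d_bay_dock), open(d_bay_lab)}
  ∪ pre   = {locked(d_bay_dock), open(d_bay_lab)} ∪ {at(hall), open(d_hall_lab)}
          = {at(hall), locked(d_bay_dock), open(d_bay_lab), open(d_hall_lab)}

== RESULT ==
["at(hall)", "locked(d_bay_dock)", "open(d_bay_lab)", "open(d_hall_lab)"]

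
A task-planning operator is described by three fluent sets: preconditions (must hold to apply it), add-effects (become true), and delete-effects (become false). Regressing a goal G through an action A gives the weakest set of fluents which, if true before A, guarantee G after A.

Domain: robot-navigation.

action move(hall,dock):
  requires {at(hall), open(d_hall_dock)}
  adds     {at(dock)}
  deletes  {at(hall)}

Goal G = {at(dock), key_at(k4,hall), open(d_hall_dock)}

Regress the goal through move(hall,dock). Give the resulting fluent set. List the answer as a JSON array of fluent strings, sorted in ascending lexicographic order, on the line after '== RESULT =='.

Compute (G \ add) ∪ pre:
  G ∩ del = {}  (empty — regression defined)
  G \ add = {at(dock), key_at(k4,hall), open(d_hall_dock)} \ {at(dock)} = {key_at(k4,hall), open(d_hall_dock)}
  ∪ pre   = {key_at(k4,hall), open(d_hall_dock)} ∪ {at(hall), open(d_hall_dock)}
          = {at(hall), key_at(k4,hall), open(d_hall_dock)}

== RESULT ==
["at(hall)", "key_at(k4,hall)", "open(d_hall_dock)"]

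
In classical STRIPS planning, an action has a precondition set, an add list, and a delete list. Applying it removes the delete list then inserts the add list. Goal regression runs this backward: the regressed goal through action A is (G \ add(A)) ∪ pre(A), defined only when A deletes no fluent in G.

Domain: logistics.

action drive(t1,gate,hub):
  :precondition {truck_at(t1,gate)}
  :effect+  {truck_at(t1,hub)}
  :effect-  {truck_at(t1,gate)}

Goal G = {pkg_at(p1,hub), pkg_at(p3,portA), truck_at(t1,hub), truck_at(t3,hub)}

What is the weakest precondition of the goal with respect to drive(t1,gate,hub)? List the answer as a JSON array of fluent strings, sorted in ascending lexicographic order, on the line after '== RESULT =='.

Regress:
  G ∩ del = {}  (empty — regression defined)
  G \ add = {pkg_at(p1,hub), pkg_at(p3,portA), truck_at(t1,hub), truck_at(t3,hub)} \ {truck_at(t1,hub)} = {pkg_at(p1,hub), pkg_at(p3,portA), truck_at(t3,hub)}
  ∪ pre   = {pkg_at(p1,hub), pkg_at(p3,portA), truck_at(t3,hub)} ∪ {truck_at(t1,gate)}
          = {pkg_at(p1,hub), pkg_at(p3,portA), truck_at(t1,gate), truck_at(t3,hub)}

== RESULT ==
["pkg_at(p1,hub)", "pkg_at(p3,portA)", "truck_at(t1,gate)", "truck_at(t3,hub)"]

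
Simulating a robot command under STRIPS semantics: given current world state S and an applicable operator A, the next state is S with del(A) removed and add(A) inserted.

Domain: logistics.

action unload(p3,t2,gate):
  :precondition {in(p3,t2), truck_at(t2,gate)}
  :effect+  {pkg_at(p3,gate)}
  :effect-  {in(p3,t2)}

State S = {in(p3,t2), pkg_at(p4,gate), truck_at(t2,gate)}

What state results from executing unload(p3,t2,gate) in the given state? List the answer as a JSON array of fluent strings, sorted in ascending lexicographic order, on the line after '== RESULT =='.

Progress:
  pre ⊆ S: {in(p3,t2), truck_at(t2,gate)} ⊆ S  — applicable
  S \ del = {pkg_at(p4,gate), truck_at(t2,gate)}
  ∪ add   = {pkg_at(p3,gate), pkg_at(p4,gate), truck_at(t2,gate)}

== RESULT ==
["pkg_at(p3,gate)", "pkg_at(p4,gate)", "truck_at(t2,gate)"]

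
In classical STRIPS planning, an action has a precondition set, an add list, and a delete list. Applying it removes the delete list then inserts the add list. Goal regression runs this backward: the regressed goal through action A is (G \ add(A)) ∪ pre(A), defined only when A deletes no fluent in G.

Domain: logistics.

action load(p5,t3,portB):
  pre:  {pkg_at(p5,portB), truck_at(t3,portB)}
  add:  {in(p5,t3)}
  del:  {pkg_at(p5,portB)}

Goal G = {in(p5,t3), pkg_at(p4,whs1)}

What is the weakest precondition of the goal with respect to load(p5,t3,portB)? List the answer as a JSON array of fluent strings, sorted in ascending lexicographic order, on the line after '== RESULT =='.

Compute (G \ add) ∪ pre:
  G ∩ del = {}  (empty — regression defined)
  G \ add = {in(p5,t3), pkg_at(p4,whs1)} \ {in(p5,t3)} = {pkg_at(p4,whs1)}
  ∪ pre   = {pkg_at(p4,whs1)} ∪ {pkg_at(p5,portB), truck_at(t3,portB)}
          = {pkg_at(p4,whs1), pkg_at(p5,portB), truck_at(t3,portB)}

== RESULT ==
["pkg_at(p4,whs1)", "pkg_at(p5,portB)", "truck_at(t3,portB)"]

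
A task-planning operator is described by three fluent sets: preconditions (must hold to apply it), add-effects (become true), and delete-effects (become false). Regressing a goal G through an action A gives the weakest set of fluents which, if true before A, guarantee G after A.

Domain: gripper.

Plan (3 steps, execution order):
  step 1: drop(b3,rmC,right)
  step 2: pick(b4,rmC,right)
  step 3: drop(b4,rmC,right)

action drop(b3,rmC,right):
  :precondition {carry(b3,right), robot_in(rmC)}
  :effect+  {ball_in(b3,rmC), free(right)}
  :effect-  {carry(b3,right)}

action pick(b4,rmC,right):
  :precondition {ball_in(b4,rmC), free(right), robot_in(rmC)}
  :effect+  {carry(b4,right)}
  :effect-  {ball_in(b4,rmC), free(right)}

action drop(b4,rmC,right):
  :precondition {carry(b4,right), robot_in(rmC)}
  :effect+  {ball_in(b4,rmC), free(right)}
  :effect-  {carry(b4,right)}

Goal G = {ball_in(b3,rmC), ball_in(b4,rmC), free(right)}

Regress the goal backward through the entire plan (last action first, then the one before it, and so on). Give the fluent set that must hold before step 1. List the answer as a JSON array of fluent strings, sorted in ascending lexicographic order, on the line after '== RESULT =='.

Work backward from the goal:
  through step 3 (drop(b4,rmC,right)): drop {ball_in(b4,rmC), free(right)}, keep {ball_in(b3,rmC)}, require {carry(b4,right), robot_in(rmC)}
    → {ball_in(b3,rmC), carry(b4,right), robot_in(rmC)}
  through step 2 (pick(b4,rmC,right)): drop {carry(b4,right)}, keep {ball_in(b3,rmC), robot_in(rmC)}, require {ball_in(b4,rmC), free(right), robot_in(rmC)}
    → {ball_in(b3,rmC), ball_in(b4,rmC), free(right), robot_in(rmC)}
  through step 1 (drop(b3,rmC,right)): drop {ball_in(b3,rmC), free(right)}, keep {ball_in(b4,rmC), robot_in(rmC)}, require {carry(b3,right), robot_in(rmC)}
    → {ball_in(b4,rmC), carry(b3,right), robot_in(rmC)}

== RESULT ==
["ball_in(b4,rmC)", "carry(b3,right)", "robot_in(rmC)"]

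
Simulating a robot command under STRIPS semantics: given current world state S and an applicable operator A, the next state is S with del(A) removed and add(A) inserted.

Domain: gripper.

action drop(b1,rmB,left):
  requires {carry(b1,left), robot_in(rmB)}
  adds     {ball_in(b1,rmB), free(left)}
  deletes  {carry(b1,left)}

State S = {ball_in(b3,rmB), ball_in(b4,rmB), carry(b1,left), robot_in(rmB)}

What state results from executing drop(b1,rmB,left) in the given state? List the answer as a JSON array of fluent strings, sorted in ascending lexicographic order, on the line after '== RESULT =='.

Progress:
  pre ⊆ S: {carry(b1,left), robot_in(rmB)} ⊆ S  — applicable
  S \ del = {ball_in(b3,rmB), ball_in(b4,rmB), robot_in(rmB)}
  ∪ add   = {ball_in(b1,rmB), ball_in(b3,rmB), ball_in(b4,rmB), free(left), robot_in(rmB)}

== RESULT ==
["ball_in(b1,rmB)", "ball_in(b3,rmB)", "ball_in(b4,rmB)", "free(left)", "robot_in(rmB)"]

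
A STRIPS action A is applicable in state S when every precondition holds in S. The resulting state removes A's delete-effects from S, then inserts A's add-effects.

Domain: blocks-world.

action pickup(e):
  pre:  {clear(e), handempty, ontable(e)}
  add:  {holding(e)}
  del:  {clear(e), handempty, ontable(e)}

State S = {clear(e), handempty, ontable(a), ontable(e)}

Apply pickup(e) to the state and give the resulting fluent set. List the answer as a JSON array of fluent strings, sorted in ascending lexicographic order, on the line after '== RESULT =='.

Progress:
  pre ⊆ S: {clear(e), handempty, ontable(e)} ⊆ S  — applicable
  S \ del = {ontable(a)}
  ∪ add   = {holding(e), ontable(a)}

== RESULT ==
["holding(e)", "ontable(a)"]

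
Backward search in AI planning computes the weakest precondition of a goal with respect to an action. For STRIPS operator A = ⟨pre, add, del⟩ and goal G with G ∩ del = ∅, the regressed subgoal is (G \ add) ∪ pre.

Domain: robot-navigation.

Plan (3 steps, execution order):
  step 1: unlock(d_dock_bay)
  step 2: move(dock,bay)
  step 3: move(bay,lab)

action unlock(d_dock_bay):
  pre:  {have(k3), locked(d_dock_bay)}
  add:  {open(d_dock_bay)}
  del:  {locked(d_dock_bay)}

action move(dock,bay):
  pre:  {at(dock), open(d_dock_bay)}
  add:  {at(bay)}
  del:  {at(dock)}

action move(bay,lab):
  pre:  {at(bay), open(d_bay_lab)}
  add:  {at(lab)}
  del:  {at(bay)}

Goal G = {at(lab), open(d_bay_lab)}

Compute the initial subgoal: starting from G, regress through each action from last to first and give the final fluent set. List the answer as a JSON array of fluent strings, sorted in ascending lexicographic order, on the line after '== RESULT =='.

Work backward from the goal:
  through step 3 (move(bay,lab)): drop {at(lab)}, keep {open(d_bay_lab)}, require {at(bay), open(d_bay_lab)}
    → {at(bay), open(d_bay_lab)}
  through step 2 (move(dock,bay)): drop {at(bay)}, keep {open(d_bay_lab)}, require {at(dock), open(d_dock_bay)}
    → {at(dock), open(d_bay_lab), open(d_dock_bay)}
  through step 1 (unlock(d_dock_bay)): drop {open(d_dock_bay)}, keep {at(dock), open(d_bay_lab)}, require {have(k3), locked(d_dock_bay)}
    → {at(dock), have(k3), locked(d_dock_bay), open(d_bay_lab)}

== RESULT ==
["at(dock)", "have(k3)", "locked(d_dock_bay)", "open(d_bay_lab)"]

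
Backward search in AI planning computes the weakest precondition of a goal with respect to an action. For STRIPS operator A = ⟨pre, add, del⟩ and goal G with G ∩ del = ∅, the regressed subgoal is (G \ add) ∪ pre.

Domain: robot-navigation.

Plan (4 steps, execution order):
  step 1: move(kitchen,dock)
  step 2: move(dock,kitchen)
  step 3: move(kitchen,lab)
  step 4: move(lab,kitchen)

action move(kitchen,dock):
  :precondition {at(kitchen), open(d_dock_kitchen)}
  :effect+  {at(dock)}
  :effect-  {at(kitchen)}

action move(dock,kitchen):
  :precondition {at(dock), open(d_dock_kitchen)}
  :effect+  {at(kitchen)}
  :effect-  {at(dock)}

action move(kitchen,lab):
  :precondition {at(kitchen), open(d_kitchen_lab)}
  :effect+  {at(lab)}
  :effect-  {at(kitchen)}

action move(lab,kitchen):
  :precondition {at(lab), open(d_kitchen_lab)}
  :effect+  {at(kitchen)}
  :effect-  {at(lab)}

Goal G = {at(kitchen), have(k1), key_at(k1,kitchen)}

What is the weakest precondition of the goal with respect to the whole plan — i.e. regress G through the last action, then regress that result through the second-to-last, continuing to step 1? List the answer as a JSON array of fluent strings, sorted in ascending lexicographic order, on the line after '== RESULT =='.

Regress step by step:
  through step 4 (move(lab,kitchen)): drop {at(kitchen)}, keep {have(k1), key_at(k1,kitchen)}, require {at(lab), open(d_kitchen_lab)}
    → {at(lab), have(k1), key_at(k1,kitchen), open(d_kitchen_lab)}
  through step 3 (move(kitchen,lab)): drop {at(lab)}, keep {have(k1), key_at(k1,kitchen), open(d_kitchen_lab)}, require {at(kitchen), open(d_kitchen_lab)}
    → {at(kitchen), have(k1), key_at(k1,kitchen), open(d_kitchen_lab)}
  through step 2 (move(dock,kitchen)): drop {at(kitchen)}, keep {have(k1), key_at(k1,kitchen), open(d_kitchen_lab)}, require {at(dock), open(d_dock_kitchen)}
    → {at(dock), have(k1), key_at(k1,kitchen), open(d_dock_kitchen), open(d_kitchen_lab)}
  through step 1 (move(kitchen,dock)): drop {at(dock)}, keep {have(k1), key_at(k1,kitchen), open(d_dock_kitchen), open(d_kitchen_lab)}, require {at(kitchen), open(d_dock_kitchen)}
    → {at(kitchen), have(k1), key_at(k1,kitchen), open(d_dock_kitchen), open(d_kitchen_lab)}

== RESULT ==
["at(kitchen)", "have(k1)", "key_at(k1,kitchen)", "open(d_dock_kitchen)", "open(d_kitchen_lab)"]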